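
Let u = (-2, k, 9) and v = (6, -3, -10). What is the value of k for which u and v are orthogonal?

u · v = (-2)·6 + k·(-3) + 9·(-10) = -102 - 3k
Set equal to 0: -3k = 102, so k = -34.

-34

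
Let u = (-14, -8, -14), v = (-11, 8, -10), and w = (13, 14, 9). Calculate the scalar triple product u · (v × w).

892

v × w:
i: 8·9 - (-10)·14 = 72 - (-140) = 212
j: (-10)·13 - (-11)·9 = -130 - (-99) = -31
k: (-11)·14 - 8·13 = -154 - 104 = -258
v × w = (212, -31, -258)
u · (v × w) = (-14)·212 + (-8)·(-31) + (-14)·(-258) = -2968 + 248 + 3612 = 892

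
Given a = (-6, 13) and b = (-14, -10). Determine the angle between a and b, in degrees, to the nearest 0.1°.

a · b = (-6)·(-14) + 13·(-10) = 84 - 130 = -46
|a|² = 36 + 169 = 205,  |a| = √205 ≈ 14.317821
|b|² = 196 + 100 = 296,  |b| = √296 ≈ 17.204651
cos θ = -46 / (14.317821 · 17.204651) ≈ -0.18674
θ = arccos(-0.18674) ≈ 100.8°

100.8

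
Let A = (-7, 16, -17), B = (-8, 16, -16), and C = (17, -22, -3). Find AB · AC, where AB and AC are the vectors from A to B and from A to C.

-10

AB = B − A = (-1, 0, 1)
AC = C − A = (24, -38, 14)
AB · AC = (-1)·24 + 0·(-38) + 1·14 = -24 + 0 + 14 = -10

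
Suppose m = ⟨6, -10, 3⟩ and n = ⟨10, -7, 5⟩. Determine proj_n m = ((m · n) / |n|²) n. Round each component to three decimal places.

(8.333, -5.833, 4.167)

m · n = 6·10 + (-10)·(-7) + 3·5 = 60 + 70 + 15 = 145
|n|² = 100 + 49 + 25 = 174
proj_n m = (145/174) · (10, -7, 5) ≈ (8.333, -5.833, 4.167)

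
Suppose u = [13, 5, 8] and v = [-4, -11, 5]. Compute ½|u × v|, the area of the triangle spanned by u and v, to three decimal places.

96.575

i: 5·5 - 8·(-11) = 25 - (-88) = 113
j: 8·(-4) - 13·5 = -32 - 65 = -97
k: 13·(-11) - 5·(-4) = -143 - (-20) = -123
u × v = (113, -97, -123)
|u × v| = √(113² + (-97)² + (-123)²) = √37307 ≈ 193.1502
area = ½ · 193.1502 ≈ 96.575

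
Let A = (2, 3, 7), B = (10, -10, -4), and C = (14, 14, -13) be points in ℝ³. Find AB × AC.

(381, 28, 244)

AB = (8, -13, -11)
AC = (12, 11, -20)
i: (-13)·(-20) - (-11)·11 = 260 - (-121) = 381
j: (-11)·12 - 8·(-20) = -132 - (-160) = 28
k: 8·11 - (-13)·12 = 88 - (-156) = 244
AB × AC = (381, 28, 244)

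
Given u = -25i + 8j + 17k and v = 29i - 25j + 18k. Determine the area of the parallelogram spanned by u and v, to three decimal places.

1169.384

i: 8·18 - 17·(-25) = 144 - (-425) = 569
j: 17·29 - (-25)·18 = 493 - (-450) = 943
k: (-25)·(-25) - 8·29 = 625 - 232 = 393
u × v = (569, 943, 393)
|u × v| = √(569² + 943² + 393²) = √1367459 ≈ 1169.3840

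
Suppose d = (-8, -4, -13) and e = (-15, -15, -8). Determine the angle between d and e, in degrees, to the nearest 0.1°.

37.5

d · e = (-8)·(-15) + (-4)·(-15) + (-13)·(-8) = 120 + 60 + 104 = 284
|d|² = 64 + 16 + 169 = 249,  |d| = √249 ≈ 15.779734
|e|² = 225 + 225 + 64 = 514,  |e| = √514 ≈ 22.671568
cos θ = 284 / (15.779734 · 22.671568) ≈ 0.79385
θ = arccos(0.79385) ≈ 37.5°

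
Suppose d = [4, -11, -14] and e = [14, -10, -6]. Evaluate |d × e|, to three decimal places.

219.217

i: (-11)·(-6) - (-14)·(-10) = 66 - 140 = -74
j: (-14)·14 - 4·(-6) = -196 - (-24) = -172
k: 4·(-10) - (-11)·14 = -40 - (-154) = 114
d × e = (-74, -172, 114)
|d × e| = √((-74)² + (-172)² + 114²) = √48056 ≈ 219.2168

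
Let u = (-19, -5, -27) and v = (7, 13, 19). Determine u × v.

i: (-5)·19 - (-27)·13 = -95 - (-351) = 256
j: (-27)·7 - (-19)·19 = -189 - (-361) = 172
k: (-19)·13 - (-5)·7 = -247 - (-35) = -212
u × v = (256, 172, -212)

(256, 172, -212)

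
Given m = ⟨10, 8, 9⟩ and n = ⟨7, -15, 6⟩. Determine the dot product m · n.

m · n = 10·7 + 8·(-15) + 9·6 = 70 - 120 + 54 = 4

4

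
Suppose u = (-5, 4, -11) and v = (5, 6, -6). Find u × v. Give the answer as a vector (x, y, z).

(42, -85, -50)

i: 4·(-6) - (-11)·6 = -24 - (-66) = 42
j: (-11)·5 - (-5)·(-6) = -55 - 30 = -85
k: (-5)·6 - 4·5 = -30 - 20 = -50
u × v = (42, -85, -50)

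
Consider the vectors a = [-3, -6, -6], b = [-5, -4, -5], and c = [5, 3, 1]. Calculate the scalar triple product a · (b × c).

b × c:
i: (-4)·1 - (-5)·3 = -4 - (-15) = 11
j: (-5)·5 - (-5)·1 = -25 - (-5) = -20
k: (-5)·3 - (-4)·5 = -15 - (-20) = 5
b × c = (11, -20, 5)
a · (b × c) = (-3)·11 + (-6)·(-20) + (-6)·5 = -33 + 120 - 30 = 57

57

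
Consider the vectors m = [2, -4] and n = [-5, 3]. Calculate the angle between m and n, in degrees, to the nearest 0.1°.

m · n = 2·(-5) + (-4)·3 = -10 - 12 = -22
|m|² = 4 + 16 = 20,  |m| = √20 ≈ 4.472136
|n|² = 25 + 9 = 34,  |n| = √34 ≈ 5.830952
cos θ = -22 / (4.472136 · 5.830952) ≈ -0.84366
θ = arccos(-0.84366) ≈ 147.5°

147.5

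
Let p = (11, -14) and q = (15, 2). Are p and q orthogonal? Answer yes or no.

p · q = 11·15 + (-14)·2 = 165 - 28 = 137
Nonzero, so the vectors are not orthogonal.

no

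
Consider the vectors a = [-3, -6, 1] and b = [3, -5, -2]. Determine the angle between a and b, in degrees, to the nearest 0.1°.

63.0

a · b = (-3)·3 + (-6)·(-5) + 1·(-2) = -9 + 30 - 2 = 19
|a|² = 9 + 36 + 1 = 46,  |a| = √46 ≈ 6.782330
|b|² = 9 + 25 + 4 = 38,  |b| = √38 ≈ 6.164414
cos θ = 19 / (6.782330 · 6.164414) ≈ 0.45445
θ = arccos(0.45445) ≈ 63.0°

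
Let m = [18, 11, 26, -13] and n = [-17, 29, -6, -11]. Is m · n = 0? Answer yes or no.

m · n = 18·(-17) + 11·29 + 26·(-6) + (-13)·(-11) = -306 + 319 - 156 + 143 = 0
Zero, so the vectors are orthogonal.

yes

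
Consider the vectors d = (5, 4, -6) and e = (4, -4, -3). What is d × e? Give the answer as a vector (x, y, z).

i: 4·(-3) - (-6)·(-4) = -12 - 24 = -36
j: (-6)·4 - 5·(-3) = -24 - (-15) = -9
k: 5·(-4) - 4·4 = -20 - 16 = -36
d × e = (-36, -9, -36)

(-36, -9, -36)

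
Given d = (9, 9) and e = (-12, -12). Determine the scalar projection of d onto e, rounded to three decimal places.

-12.728

d · e = 9·(-12) + 9·(-12) = -108 - 108 = -216
|e| = √(144 + 144) = √288 ≈ 16.9706
comp_e d = -216 / √288 ≈ -12.728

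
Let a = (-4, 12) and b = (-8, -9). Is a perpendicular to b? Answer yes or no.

a · b = (-4)·(-8) + 12·(-9) = 32 - 108 = -76
Nonzero, so the vectors are not orthogonal.

no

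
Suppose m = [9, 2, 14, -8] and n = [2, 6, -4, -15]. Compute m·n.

m · n = 9·2 + 2·6 + 14·(-4) + (-8)·(-15) = 18 + 12 - 56 + 120 = 94

94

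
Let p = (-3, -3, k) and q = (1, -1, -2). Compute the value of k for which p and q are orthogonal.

0

p · q = (-3)·1 + (-3)·(-1) + k·(-2) = 0 - 2k
Set equal to 0: -2k = 0, so k = 0.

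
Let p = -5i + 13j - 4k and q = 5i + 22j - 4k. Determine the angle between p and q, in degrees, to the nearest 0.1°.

p · q = (-5)·5 + 13·22 + (-4)·(-4) = -25 + 286 + 16 = 277
|p|² = 25 + 169 + 16 = 210,  |p| = √210 ≈ 14.491377
|q|² = 25 + 484 + 16 = 525,  |q| = √525 ≈ 22.912878
cos θ = 277 / (14.491377 · 22.912878) ≈ 0.83424
θ = arccos(0.83424) ≈ 33.5°

33.5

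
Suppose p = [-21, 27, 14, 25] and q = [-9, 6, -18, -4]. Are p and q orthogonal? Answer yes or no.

p · q = (-21)·(-9) + 27·6 + 14·(-18) + 25·(-4) = 189 + 162 - 252 - 100 = -1
Nonzero, so the vectors are not orthogonal.

no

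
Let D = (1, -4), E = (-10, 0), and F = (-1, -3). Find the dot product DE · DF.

DE = E − D = (-11, 4)
DF = F − D = (-2, 1)
DE · DF = (-11)·(-2) + 4·1 = 22 + 4 = 26

26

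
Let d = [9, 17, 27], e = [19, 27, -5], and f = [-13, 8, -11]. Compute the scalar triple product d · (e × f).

15926

e × f:
i: 27·(-11) - (-5)·8 = -297 - (-40) = -257
j: (-5)·(-13) - 19·(-11) = 65 - (-209) = 274
k: 19·8 - 27·(-13) = 152 - (-351) = 503
e × f = (-257, 274, 503)
d · (e × f) = 9·(-257) + 17·274 + 27·503 = -2313 + 4658 + 13581 = 15926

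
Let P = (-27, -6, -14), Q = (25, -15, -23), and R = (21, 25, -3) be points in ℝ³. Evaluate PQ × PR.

PQ = (52, -9, -9)
PR = (48, 31, 11)
i: (-9)·11 - (-9)·31 = -99 - (-279) = 180
j: (-9)·48 - 52·11 = -432 - 572 = -1004
k: 52·31 - (-9)·48 = 1612 - (-432) = 2044
PQ × PR = (180, -1004, 2044)

(180, -1004, 2044)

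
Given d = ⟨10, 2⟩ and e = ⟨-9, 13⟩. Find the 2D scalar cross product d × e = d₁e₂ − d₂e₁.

148

10·13 - 2·(-9) = 130 - (-18) = 148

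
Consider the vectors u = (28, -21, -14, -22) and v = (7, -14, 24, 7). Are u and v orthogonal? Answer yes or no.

u · v = 28·7 + (-21)·(-14) + (-14)·24 + (-22)·7 = 196 + 294 - 336 - 154 = 0
Zero, so the vectors are orthogonal.

yes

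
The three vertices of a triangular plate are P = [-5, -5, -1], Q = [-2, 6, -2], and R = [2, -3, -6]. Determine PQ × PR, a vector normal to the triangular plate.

(-53, 8, -71)

PQ = (3, 11, -1)
PR = (7, 2, -5)
i: 11·(-5) - (-1)·2 = -55 - (-2) = -53
j: (-1)·7 - 3·(-5) = -7 - (-15) = 8
k: 3·2 - 11·7 = 6 - 77 = -71
PQ × PR = (-53, 8, -71)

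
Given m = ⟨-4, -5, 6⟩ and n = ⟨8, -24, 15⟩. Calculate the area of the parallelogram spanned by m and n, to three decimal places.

186.872

i: (-5)·15 - 6·(-24) = -75 - (-144) = 69
j: 6·8 - (-4)·15 = 48 - (-60) = 108
k: (-4)·(-24) - (-5)·8 = 96 - (-40) = 136
m × n = (69, 108, 136)
|m × n| = √(69² + 108² + 136²) = √34921 ≈ 186.8716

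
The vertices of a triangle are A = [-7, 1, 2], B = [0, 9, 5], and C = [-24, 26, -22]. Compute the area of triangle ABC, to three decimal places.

213.131

AB = (7, 8, 3),  AC = (-17, 25, -24)
i: 8·(-24) - 3·25 = -192 - 75 = -267
j: 3·(-17) - 7·(-24) = -51 - (-168) = 117
k: 7·25 - 8·(-17) = 175 - (-136) = 311
AB × AC = (-267, 117, 311)
|AB × AC| = √181699 ≈ 426.2617
area = ½ · 426.2617 ≈ 213.131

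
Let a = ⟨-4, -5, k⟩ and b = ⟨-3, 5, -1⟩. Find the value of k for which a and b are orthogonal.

-13

a · b = (-4)·(-3) + (-5)·5 + k·(-1) = -13 - 1k
Set equal to 0: -1k = 13, so k = -13.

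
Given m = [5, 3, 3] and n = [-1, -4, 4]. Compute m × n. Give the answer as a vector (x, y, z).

i: 3·4 - 3·(-4) = 12 - (-12) = 24
j: 3·(-1) - 5·4 = -3 - 20 = -23
k: 5·(-4) - 3·(-1) = -20 - (-3) = -17
m × n = (24, -23, -17)

(24, -23, -17)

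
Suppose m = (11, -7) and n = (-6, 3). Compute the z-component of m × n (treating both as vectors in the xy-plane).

11·3 - (-7)·(-6) = 33 - 42 = -9

-9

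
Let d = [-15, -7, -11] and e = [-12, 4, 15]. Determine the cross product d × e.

i: (-7)·15 - (-11)·4 = -105 - (-44) = -61
j: (-11)·(-12) - (-15)·15 = 132 - (-225) = 357
k: (-15)·4 - (-7)·(-12) = -60 - 84 = -144
d × e = (-61, 357, -144)

(-61, 357, -144)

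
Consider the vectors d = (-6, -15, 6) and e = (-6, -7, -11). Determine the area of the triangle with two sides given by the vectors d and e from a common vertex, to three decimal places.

117.853

i: (-15)·(-11) - 6·(-7) = 165 - (-42) = 207
j: 6·(-6) - (-6)·(-11) = -36 - 66 = -102
k: (-6)·(-7) - (-15)·(-6) = 42 - 90 = -48
d × e = (207, -102, -48)
|d × e| = √(207² + (-102)² + (-48)²) = √55557 ≈ 235.7053
area = ½ · 235.7053 ≈ 117.853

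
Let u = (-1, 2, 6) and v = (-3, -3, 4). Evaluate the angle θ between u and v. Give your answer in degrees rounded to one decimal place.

u · v = (-1)·(-3) + 2·(-3) + 6·4 = 3 - 6 + 24 = 21
|u|² = 1 + 4 + 36 = 41,  |u| = √41 ≈ 6.403124
|v|² = 9 + 9 + 16 = 34,  |v| = √34 ≈ 5.830952
cos θ = 21 / (6.403124 · 5.830952) ≈ 0.56246
θ = arccos(0.56246) ≈ 55.8°

55.8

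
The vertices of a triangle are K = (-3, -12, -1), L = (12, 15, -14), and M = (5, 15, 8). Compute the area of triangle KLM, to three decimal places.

333.796

KL = (15, 27, -13),  KM = (8, 27, 9)
i: 27·9 - (-13)·27 = 243 - (-351) = 594
j: (-13)·8 - 15·9 = -104 - 135 = -239
k: 15·27 - 27·8 = 405 - 216 = 189
KL × KM = (594, -239, 189)
|KL × KM| = √445678 ≈ 667.5912
area = ½ · 667.5912 ≈ 333.796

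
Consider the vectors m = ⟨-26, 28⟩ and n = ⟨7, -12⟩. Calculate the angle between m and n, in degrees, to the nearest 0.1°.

167.4

m · n = (-26)·7 + 28·(-12) = -182 - 336 = -518
|m|² = 676 + 784 = 1460,  |m| = √1460 ≈ 38.209946
|n|² = 49 + 144 = 193,  |n| = √193 ≈ 13.892444
cos θ = -518 / (38.209946 · 13.892444) ≈ -0.97583
θ = arccos(-0.97583) ≈ 167.4°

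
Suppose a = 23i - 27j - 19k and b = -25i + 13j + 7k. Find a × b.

i: (-27)·7 - (-19)·13 = -189 - (-247) = 58
j: (-19)·(-25) - 23·7 = 475 - 161 = 314
k: 23·13 - (-27)·(-25) = 299 - 675 = -376
a × b = (58, 314, -376)

(58, 314, -376)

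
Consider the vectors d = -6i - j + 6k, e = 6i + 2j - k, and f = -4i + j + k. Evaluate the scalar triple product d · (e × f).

68

e × f:
i: 2·1 - (-1)·1 = 2 - (-1) = 3
j: (-1)·(-4) - 6·1 = 4 - 6 = -2
k: 6·1 - 2·(-4) = 6 - (-8) = 14
e × f = (3, -2, 14)
d · (e × f) = (-6)·3 + (-1)·(-2) + 6·14 = -18 + 2 + 84 = 68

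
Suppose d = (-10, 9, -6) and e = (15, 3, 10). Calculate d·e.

-183

d · e = (-10)·15 + 9·3 + (-6)·10 = -150 + 27 - 60 = -183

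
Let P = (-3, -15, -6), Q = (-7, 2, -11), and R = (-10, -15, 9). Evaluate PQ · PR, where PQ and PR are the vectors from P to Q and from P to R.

PQ = Q − P = (-4, 17, -5)
PR = R − P = (-7, 0, 15)
PQ · PR = (-4)·(-7) + 17·0 + (-5)·15 = 28 + 0 - 75 = -47

-47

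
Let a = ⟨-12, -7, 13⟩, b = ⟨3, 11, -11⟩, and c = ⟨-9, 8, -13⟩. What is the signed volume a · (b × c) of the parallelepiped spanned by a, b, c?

1293

b × c:
i: 11·(-13) - (-11)·8 = -143 - (-88) = -55
j: (-11)·(-9) - 3·(-13) = 99 - (-39) = 138
k: 3·8 - 11·(-9) = 24 - (-99) = 123
b × c = (-55, 138, 123)
a · (b × c) = (-12)·(-55) + (-7)·138 + 13·123 = 660 - 966 + 1599 = 1293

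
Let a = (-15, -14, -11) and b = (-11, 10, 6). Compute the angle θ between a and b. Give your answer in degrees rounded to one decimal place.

a · b = (-15)·(-11) + (-14)·10 + (-11)·6 = 165 - 140 - 66 = -41
|a|² = 225 + 196 + 121 = 542,  |a| = √542 ≈ 23.280893
|b|² = 121 + 100 + 36 = 257,  |b| = √257 ≈ 16.031220
cos θ = -41 / (23.280893 · 16.031220) ≈ -0.10985
θ = arccos(-0.10985) ≈ 96.3°

96.3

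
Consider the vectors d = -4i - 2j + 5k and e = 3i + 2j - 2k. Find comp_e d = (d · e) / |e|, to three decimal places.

-6.306

d · e = (-4)·3 + (-2)·2 + 5·(-2) = -12 - 4 - 10 = -26
|e| = √(9 + 4 + 4) = √17 ≈ 4.1231
comp_e d = -26 / √17 ≈ -6.306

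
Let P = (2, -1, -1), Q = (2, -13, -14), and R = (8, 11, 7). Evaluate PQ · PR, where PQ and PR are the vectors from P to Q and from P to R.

PQ = Q − P = (0, -12, -13)
PR = R − P = (6, 12, 8)
PQ · PR = 0·6 + (-12)·12 + (-13)·8 = 0 - 144 - 104 = -248

-248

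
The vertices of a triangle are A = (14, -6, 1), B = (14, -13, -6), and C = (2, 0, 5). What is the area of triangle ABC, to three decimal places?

AB = (0, -7, -7),  AC = (-12, 6, 4)
i: (-7)·4 - (-7)·6 = -28 - (-42) = 14
j: (-7)·(-12) - 0·4 = 84 - 0 = 84
k: 0·6 - (-7)·(-12) = 0 - 84 = -84
AB × AC = (14, 84, -84)
|AB × AC| = √14308 ≈ 119.6161
area = ½ · 119.6161 ≈ 59.808

59.808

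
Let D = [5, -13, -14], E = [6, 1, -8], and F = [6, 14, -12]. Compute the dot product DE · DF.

DE = E − D = (1, 14, 6)
DF = F − D = (1, 27, 2)
DE · DF = 1·1 + 14·27 + 6·2 = 1 + 378 + 12 = 391

391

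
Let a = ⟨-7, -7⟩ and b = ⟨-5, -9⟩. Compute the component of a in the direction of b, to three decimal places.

a · b = (-7)·(-5) + (-7)·(-9) = 35 + 63 = 98
|b| = √(25 + 81) = √106 ≈ 10.2956
comp_b a = 98 / √106 ≈ 9.519

9.519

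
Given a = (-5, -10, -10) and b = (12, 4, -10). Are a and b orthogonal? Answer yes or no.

yes

a · b = (-5)·12 + (-10)·4 + (-10)·(-10) = -60 - 40 + 100 = 0
Zero, so the vectors are orthogonal.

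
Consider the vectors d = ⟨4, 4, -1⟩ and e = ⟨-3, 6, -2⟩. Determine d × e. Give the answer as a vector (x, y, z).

i: 4·(-2) - (-1)·6 = -8 - (-6) = -2
j: (-1)·(-3) - 4·(-2) = 3 - (-8) = 11
k: 4·6 - 4·(-3) = 24 - (-12) = 36
d × e = (-2, 11, 36)

(-2, 11, 36)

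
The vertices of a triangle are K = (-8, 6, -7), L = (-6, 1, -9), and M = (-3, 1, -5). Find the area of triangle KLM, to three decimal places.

KL = (2, -5, -2),  KM = (5, -5, 2)
i: (-5)·2 - (-2)·(-5) = -10 - 10 = -20
j: (-2)·5 - 2·2 = -10 - 4 = -14
k: 2·(-5) - (-5)·5 = -10 - (-25) = 15
KL × KM = (-20, -14, 15)
|KL × KM| = √821 ≈ 28.6531
area = ½ · 28.6531 ≈ 14.327

14.327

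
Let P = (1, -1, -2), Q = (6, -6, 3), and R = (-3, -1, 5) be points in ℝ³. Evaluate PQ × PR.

(-35, -55, -20)

PQ = (5, -5, 5)
PR = (-4, 0, 7)
i: (-5)·7 - 5·0 = -35 - 0 = -35
j: 5·(-4) - 5·7 = -20 - 35 = -55
k: 5·0 - (-5)·(-4) = 0 - 20 = -20
PQ × PR = (-35, -55, -20)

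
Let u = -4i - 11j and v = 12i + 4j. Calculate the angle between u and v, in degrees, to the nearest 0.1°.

u · v = (-4)·12 + (-11)·4 = -48 - 44 = -92
|u|² = 16 + 121 = 137,  |u| = √137 ≈ 11.704700
|v|² = 144 + 16 = 160,  |v| = √160 ≈ 12.649111
cos θ = -92 / (11.704700 · 12.649111) ≈ -0.62139
θ = arccos(-0.62139) ≈ 128.4°

128.4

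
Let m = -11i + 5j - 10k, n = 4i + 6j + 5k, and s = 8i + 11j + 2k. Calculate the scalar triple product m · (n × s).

673

n × s:
i: 6·2 - 5·11 = 12 - 55 = -43
j: 5·8 - 4·2 = 40 - 8 = 32
k: 4·11 - 6·8 = 44 - 48 = -4
n × s = (-43, 32, -4)
m · (n × s) = (-11)·(-43) + 5·32 + (-10)·(-4) = 473 + 160 + 40 = 673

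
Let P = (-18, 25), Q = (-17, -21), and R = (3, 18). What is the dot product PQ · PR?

PQ = Q − P = (1, -46)
PR = R − P = (21, -7)
PQ · PR = 1·21 + (-46)·(-7) = 21 + 322 = 343

343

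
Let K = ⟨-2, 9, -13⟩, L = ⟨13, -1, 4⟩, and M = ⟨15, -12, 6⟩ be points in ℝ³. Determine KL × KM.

KL = (15, -10, 17)
KM = (17, -21, 19)
i: (-10)·19 - 17·(-21) = -190 - (-357) = 167
j: 17·17 - 15·19 = 289 - 285 = 4
k: 15·(-21) - (-10)·17 = -315 - (-170) = -145
KL × KM = (167, 4, -145)

(167, 4, -145)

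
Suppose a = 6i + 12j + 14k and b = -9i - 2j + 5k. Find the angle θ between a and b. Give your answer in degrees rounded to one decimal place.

92.3

a · b = 6·(-9) + 12·(-2) + 14·5 = -54 - 24 + 70 = -8
|a|² = 36 + 144 + 196 = 376,  |a| = √376 ≈ 19.390719
|b|² = 81 + 4 + 25 = 110,  |b| = √110 ≈ 10.488088
cos θ = -8 / (19.390719 · 10.488088) ≈ -0.03934
θ = arccos(-0.03934) ≈ 92.3°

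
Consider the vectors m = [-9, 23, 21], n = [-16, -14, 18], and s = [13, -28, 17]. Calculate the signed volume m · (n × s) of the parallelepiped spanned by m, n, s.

n × s:
i: (-14)·17 - 18·(-28) = -238 - (-504) = 266
j: 18·13 - (-16)·17 = 234 - (-272) = 506
k: (-16)·(-28) - (-14)·13 = 448 - (-182) = 630
n × s = (266, 506, 630)
m · (n × s) = (-9)·266 + 23·506 + 21·630 = -2394 + 11638 + 13230 = 22474

22474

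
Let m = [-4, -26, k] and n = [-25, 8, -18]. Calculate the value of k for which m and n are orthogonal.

-6

m · n = (-4)·(-25) + (-26)·8 + k·(-18) = -108 - 18k
Set equal to 0: -18k = 108, so k = -6.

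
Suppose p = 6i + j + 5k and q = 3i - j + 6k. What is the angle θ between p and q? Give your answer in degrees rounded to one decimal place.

28.3

p · q = 6·3 + 1·(-1) + 5·6 = 18 - 1 + 30 = 47
|p|² = 36 + 1 + 25 = 62,  |p| = √62 ≈ 7.874008
|q|² = 9 + 1 + 36 = 46,  |q| = √46 ≈ 6.782330
cos θ = 47 / (7.874008 · 6.782330) ≈ 0.88008
θ = arccos(0.88008) ≈ 28.3°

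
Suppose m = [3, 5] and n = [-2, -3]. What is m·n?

m · n = 3·(-2) + 5·(-3) = -6 - 15 = -21

-21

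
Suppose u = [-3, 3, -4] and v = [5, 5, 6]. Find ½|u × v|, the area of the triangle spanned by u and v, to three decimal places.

i: 3·6 - (-4)·5 = 18 - (-20) = 38
j: (-4)·5 - (-3)·6 = -20 - (-18) = -2
k: (-3)·5 - 3·5 = -15 - 15 = -30
u × v = (38, -2, -30)
|u × v| = √(38² + (-2)² + (-30)²) = √2348 ≈ 48.4562
area = ½ · 48.4562 ≈ 24.228

24.228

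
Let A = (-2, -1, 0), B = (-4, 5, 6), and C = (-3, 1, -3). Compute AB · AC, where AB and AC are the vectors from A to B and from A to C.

AB = B − A = (-2, 6, 6)
AC = C − A = (-1, 2, -3)
AB · AC = (-2)·(-1) + 6·2 + 6·(-3) = 2 + 12 - 18 = -4

-4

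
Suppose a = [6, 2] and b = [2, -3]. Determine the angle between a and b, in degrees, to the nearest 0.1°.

74.7

a · b = 6·2 + 2·(-3) = 12 - 6 = 6
|a|² = 36 + 4 = 40,  |a| = √40 ≈ 6.324555
|b|² = 4 + 9 = 13,  |b| = √13 ≈ 3.605551
cos θ = 6 / (6.324555 · 3.605551) ≈ 0.26312
θ = arccos(0.26312) ≈ 74.7°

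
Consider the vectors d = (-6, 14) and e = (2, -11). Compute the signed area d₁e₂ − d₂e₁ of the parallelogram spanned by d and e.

(-6)·(-11) - 14·2 = 66 - 28 = 38

38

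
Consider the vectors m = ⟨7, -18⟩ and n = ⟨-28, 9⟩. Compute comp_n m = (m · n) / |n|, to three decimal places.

m · n = 7·(-28) + (-18)·9 = -196 - 162 = -358
|n| = √(784 + 81) = √865 ≈ 29.4109
comp_n m = -358 / √865 ≈ -12.172

-12.172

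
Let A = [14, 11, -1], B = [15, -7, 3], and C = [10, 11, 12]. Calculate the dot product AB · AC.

AB = B − A = (1, -18, 4)
AC = C − A = (-4, 0, 13)
AB · AC = 1·(-4) + (-18)·0 + 4·13 = -4 + 0 + 52 = 48

48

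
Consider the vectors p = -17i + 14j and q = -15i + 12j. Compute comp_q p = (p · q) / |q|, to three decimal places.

p · q = (-17)·(-15) + 14·12 = 255 + 168 = 423
|q| = √(225 + 144) = √369 ≈ 19.2094
comp_q p = 423 / √369 ≈ 22.021

22.021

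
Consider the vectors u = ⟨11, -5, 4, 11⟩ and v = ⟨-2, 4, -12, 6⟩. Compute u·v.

-24

u · v = 11·(-2) + (-5)·4 + 4·(-12) + 11·6 = -22 - 20 - 48 + 66 = -24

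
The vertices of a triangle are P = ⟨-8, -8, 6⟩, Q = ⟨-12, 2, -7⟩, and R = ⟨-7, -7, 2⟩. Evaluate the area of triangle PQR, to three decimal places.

PQ = (-4, 10, -13),  PR = (1, 1, -4)
i: 10·(-4) - (-13)·1 = -40 - (-13) = -27
j: (-13)·1 - (-4)·(-4) = -13 - 16 = -29
k: (-4)·1 - 10·1 = -4 - 10 = -14
PQ × PR = (-27, -29, -14)
|PQ × PR| = √1766 ≈ 42.0238
area = ½ · 42.0238 ≈ 21.012

21.012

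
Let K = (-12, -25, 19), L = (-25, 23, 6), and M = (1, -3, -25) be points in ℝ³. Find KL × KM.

KL = (-13, 48, -13)
KM = (13, 22, -44)
i: 48·(-44) - (-13)·22 = -2112 - (-286) = -1826
j: (-13)·13 - (-13)·(-44) = -169 - 572 = -741
k: (-13)·22 - 48·13 = -286 - 624 = -910
KL × KM = (-1826, -741, -910)

(-1826, -741, -910)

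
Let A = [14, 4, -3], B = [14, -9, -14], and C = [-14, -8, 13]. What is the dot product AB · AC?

-20

AB = B − A = (0, -13, -11)
AC = C − A = (-28, -12, 16)
AB · AC = 0·(-28) + (-13)·(-12) + (-11)·16 = 0 + 156 - 176 = -20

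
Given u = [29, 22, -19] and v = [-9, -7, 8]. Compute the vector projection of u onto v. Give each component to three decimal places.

u · v = 29·(-9) + 22·(-7) + (-19)·8 = -261 - 154 - 152 = -567
|v|² = 81 + 49 + 64 = 194
proj_v u = (-567/194) · (-9, -7, 8) ≈ (26.304, 20.459, -23.381)

(26.304, 20.459, -23.381)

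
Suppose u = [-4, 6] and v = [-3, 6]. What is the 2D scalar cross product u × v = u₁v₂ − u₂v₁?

(-4)·6 - 6·(-3) = -24 - (-18) = -6

-6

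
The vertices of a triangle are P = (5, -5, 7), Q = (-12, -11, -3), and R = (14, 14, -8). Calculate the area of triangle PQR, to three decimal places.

PQ = (-17, -6, -10),  PR = (9, 19, -15)
i: (-6)·(-15) - (-10)·19 = 90 - (-190) = 280
j: (-10)·9 - (-17)·(-15) = -90 - 255 = -345
k: (-17)·19 - (-6)·9 = -323 - (-54) = -269
PQ × PR = (280, -345, -269)
|PQ × PR| = √269786 ≈ 519.4093
area = ½ · 519.4093 ≈ 259.705

259.705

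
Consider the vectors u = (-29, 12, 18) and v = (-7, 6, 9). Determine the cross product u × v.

(0, 135, -90)

i: 12·9 - 18·6 = 108 - 108 = 0
j: 18·(-7) - (-29)·9 = -126 - (-261) = 135
k: (-29)·6 - 12·(-7) = -174 - (-84) = -90
u × v = (0, 135, -90)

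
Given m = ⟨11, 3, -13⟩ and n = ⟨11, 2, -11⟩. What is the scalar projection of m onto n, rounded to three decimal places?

17.215

m · n = 11·11 + 3·2 + (-13)·(-11) = 121 + 6 + 143 = 270
|n| = √(121 + 4 + 121) = √246 ≈ 15.6844
comp_n m = 270 / √246 ≈ 17.215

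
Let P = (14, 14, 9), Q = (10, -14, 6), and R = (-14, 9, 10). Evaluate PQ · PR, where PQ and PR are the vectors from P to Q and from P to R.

249

PQ = Q − P = (-4, -28, -3)
PR = R − P = (-28, -5, 1)
PQ · PR = (-4)·(-28) + (-28)·(-5) + (-3)·1 = 112 + 140 - 3 = 249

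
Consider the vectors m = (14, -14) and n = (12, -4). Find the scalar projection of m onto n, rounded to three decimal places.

m · n = 14·12 + (-14)·(-4) = 168 + 56 = 224
|n| = √(144 + 16) = √160 ≈ 12.6491
comp_n m = 224 / √160 ≈ 17.709

17.709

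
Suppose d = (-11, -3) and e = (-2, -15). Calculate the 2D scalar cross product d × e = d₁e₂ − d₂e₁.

(-11)·(-15) - (-3)·(-2) = 165 - 6 = 159

159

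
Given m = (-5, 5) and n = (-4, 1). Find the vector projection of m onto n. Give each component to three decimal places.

(-5.882, 1.471)

m · n = (-5)·(-4) + 5·1 = 20 + 5 = 25
|n|² = 16 + 1 = 17
proj_n m = (25/17) · (-4, 1) ≈ (-5.882, 1.471)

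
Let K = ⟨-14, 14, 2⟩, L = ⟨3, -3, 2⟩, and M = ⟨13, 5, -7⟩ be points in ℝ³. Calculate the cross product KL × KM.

KL = (17, -17, 0)
KM = (27, -9, -9)
i: (-17)·(-9) - 0·(-9) = 153 - 0 = 153
j: 0·27 - 17·(-9) = 0 - (-153) = 153
k: 17·(-9) - (-17)·27 = -153 - (-459) = 306
KL × KM = (153, 153, 306)

(153, 153, 306)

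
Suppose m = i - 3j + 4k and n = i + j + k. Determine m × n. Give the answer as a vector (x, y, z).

i: (-3)·1 - 4·1 = -3 - 4 = -7
j: 4·1 - 1·1 = 4 - 1 = 3
k: 1·1 - (-3)·1 = 1 - (-3) = 4
m × n = (-7, 3, 4)

(-7, 3, 4)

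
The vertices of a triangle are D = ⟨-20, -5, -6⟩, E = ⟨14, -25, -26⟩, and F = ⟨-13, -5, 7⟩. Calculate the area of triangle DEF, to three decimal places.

326.314

DE = (34, -20, -20),  DF = (7, 0, 13)
i: (-20)·13 - (-20)·0 = -260 - 0 = -260
j: (-20)·7 - 34·13 = -140 - 442 = -582
k: 34·0 - (-20)·7 = 0 - (-140) = 140
DE × DF = (-260, -582, 140)
|DE × DF| = √425924 ≈ 652.6285
area = ½ · 652.6285 ≈ 326.314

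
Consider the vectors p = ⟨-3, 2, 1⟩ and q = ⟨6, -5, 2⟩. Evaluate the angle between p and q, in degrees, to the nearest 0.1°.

p · q = (-3)·6 + 2·(-5) + 1·2 = -18 - 10 + 2 = -26
|p|² = 9 + 4 + 1 = 14,  |p| = √14 ≈ 3.741657
|q|² = 36 + 25 + 4 = 65,  |q| = √65 ≈ 8.062258
cos θ = -26 / (3.741657 · 8.062258) ≈ -0.86189
θ = arccos(-0.86189) ≈ 149.5°

149.5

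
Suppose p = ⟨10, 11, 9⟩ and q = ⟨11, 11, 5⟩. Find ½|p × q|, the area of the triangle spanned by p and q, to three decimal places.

i: 11·5 - 9·11 = 55 - 99 = -44
j: 9·11 - 10·5 = 99 - 50 = 49
k: 10·11 - 11·11 = 110 - 121 = -11
p × q = (-44, 49, -11)
|p × q| = √((-44)² + 49² + (-11)²) = √4458 ≈ 66.7683
area = ½ · 66.7683 ≈ 33.384

33.384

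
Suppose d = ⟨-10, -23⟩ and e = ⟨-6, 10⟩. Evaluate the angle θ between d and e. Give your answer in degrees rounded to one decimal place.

125.5

d · e = (-10)·(-6) + (-23)·10 = 60 - 230 = -170
|d|² = 100 + 529 = 629,  |d| = √629 ≈ 25.079872
|e|² = 36 + 100 = 136,  |e| = √136 ≈ 11.661904
cos θ = -170 / (25.079872 · 11.661904) ≈ -0.58124
θ = arccos(-0.58124) ≈ 125.5°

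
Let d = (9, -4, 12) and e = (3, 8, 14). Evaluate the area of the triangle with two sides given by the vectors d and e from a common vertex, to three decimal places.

97.801

i: (-4)·14 - 12·8 = -56 - 96 = -152
j: 12·3 - 9·14 = 36 - 126 = -90
k: 9·8 - (-4)·3 = 72 - (-12) = 84
d × e = (-152, -90, 84)
|d × e| = √((-152)² + (-90)² + 84²) = √38260 ≈ 195.6016
area = ½ · 195.6016 ≈ 97.801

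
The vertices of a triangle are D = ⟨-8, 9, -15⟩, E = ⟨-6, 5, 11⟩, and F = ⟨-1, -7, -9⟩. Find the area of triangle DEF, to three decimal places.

213.647

DE = (2, -4, 26),  DF = (7, -16, 6)
i: (-4)·6 - 26·(-16) = -24 - (-416) = 392
j: 26·7 - 2·6 = 182 - 12 = 170
k: 2·(-16) - (-4)·7 = -32 - (-28) = -4
DE × DF = (392, 170, -4)
|DE × DF| = √182580 ≈ 427.2938
area = ½ · 427.2938 ≈ 213.647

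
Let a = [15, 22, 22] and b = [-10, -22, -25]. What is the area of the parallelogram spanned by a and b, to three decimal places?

i: 22·(-25) - 22·(-22) = -550 - (-484) = -66
j: 22·(-10) - 15·(-25) = -220 - (-375) = 155
k: 15·(-22) - 22·(-10) = -330 - (-220) = -110
a × b = (-66, 155, -110)
|a × b| = √((-66)² + 155² + (-110)²) = √40481 ≈ 201.1989

201.199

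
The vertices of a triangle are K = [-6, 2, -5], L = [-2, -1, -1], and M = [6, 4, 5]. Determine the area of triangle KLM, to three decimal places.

29.343

KL = (4, -3, 4),  KM = (12, 2, 10)
i: (-3)·10 - 4·2 = -30 - 8 = -38
j: 4·12 - 4·10 = 48 - 40 = 8
k: 4·2 - (-3)·12 = 8 - (-36) = 44
KL × KM = (-38, 8, 44)
|KL × KM| = √3444 ≈ 58.6856
area = ½ · 58.6856 ≈ 29.343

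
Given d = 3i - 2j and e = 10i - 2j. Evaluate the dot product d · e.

34

d · e = 3·10 + (-2)·(-2) = 30 + 4 = 34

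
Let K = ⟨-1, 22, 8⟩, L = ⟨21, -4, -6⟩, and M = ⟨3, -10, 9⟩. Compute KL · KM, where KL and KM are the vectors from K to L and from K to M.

KL = L − K = (22, -26, -14)
KM = M − K = (4, -32, 1)
KL · KM = 22·4 + (-26)·(-32) + (-14)·1 = 88 + 832 - 14 = 906

906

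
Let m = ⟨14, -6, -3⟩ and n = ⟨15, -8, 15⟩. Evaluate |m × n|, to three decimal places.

280.187

i: (-6)·15 - (-3)·(-8) = -90 - 24 = -114
j: (-3)·15 - 14·15 = -45 - 210 = -255
k: 14·(-8) - (-6)·15 = -112 - (-90) = -22
m × n = (-114, -255, -22)
|m × n| = √((-114)² + (-255)² + (-22)²) = √78505 ≈ 280.1874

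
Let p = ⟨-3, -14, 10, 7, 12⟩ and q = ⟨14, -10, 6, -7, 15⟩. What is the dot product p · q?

289

p · q = (-3)·14 + (-14)·(-10) + 10·6 + 7·(-7) + 12·15 = -42 + 140 + 60 - 49 + 180 = 289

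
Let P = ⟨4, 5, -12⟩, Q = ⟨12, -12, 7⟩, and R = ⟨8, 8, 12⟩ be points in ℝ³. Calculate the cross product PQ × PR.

PQ = (8, -17, 19)
PR = (4, 3, 24)
i: (-17)·24 - 19·3 = -408 - 57 = -465
j: 19·4 - 8·24 = 76 - 192 = -116
k: 8·3 - (-17)·4 = 24 - (-68) = 92
PQ × PR = (-465, -116, 92)

(-465, -116, 92)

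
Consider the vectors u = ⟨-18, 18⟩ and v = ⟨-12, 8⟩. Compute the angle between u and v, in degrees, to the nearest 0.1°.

u · v = (-18)·(-12) + 18·8 = 216 + 144 = 360
|u|² = 324 + 324 = 648,  |u| = √648 ≈ 25.455844
|v|² = 144 + 64 = 208,  |v| = √208 ≈ 14.422205
cos θ = 360 / (25.455844 · 14.422205) ≈ 0.98058
θ = arccos(0.98058) ≈ 11.3°

11.3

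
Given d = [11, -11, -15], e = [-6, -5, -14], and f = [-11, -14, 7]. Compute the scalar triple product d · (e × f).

e × f:
i: (-5)·7 - (-14)·(-14) = -35 - 196 = -231
j: (-14)·(-11) - (-6)·7 = 154 - (-42) = 196
k: (-6)·(-14) - (-5)·(-11) = 84 - 55 = 29
e × f = (-231, 196, 29)
d · (e × f) = 11·(-231) + (-11)·196 + (-15)·29 = -2541 - 2156 - 435 = -5132

-5132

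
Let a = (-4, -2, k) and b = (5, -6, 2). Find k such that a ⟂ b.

a · b = (-4)·5 + (-2)·(-6) + k·2 = -8 + 2k
Set equal to 0: 2k = 8, so k = 4.

4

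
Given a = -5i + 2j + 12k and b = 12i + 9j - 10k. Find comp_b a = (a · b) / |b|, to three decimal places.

-8.986

a · b = (-5)·12 + 2·9 + 12·(-10) = -60 + 18 - 120 = -162
|b| = √(144 + 81 + 100) = √325 ≈ 18.0278
comp_b a = -162 / √325 ≈ -8.986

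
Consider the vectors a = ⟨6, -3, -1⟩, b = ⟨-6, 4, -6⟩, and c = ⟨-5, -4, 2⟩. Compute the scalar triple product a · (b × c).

b × c:
i: 4·2 - (-6)·(-4) = 8 - 24 = -16
j: (-6)·(-5) - (-6)·2 = 30 - (-12) = 42
k: (-6)·(-4) - 4·(-5) = 24 - (-20) = 44
b × c = (-16, 42, 44)
a · (b × c) = 6·(-16) + (-3)·42 + (-1)·44 = -96 - 126 - 44 = -266

-266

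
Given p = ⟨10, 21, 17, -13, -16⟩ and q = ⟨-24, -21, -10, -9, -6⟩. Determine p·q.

-638

p · q = 10·(-24) + 21·(-21) + 17·(-10) + (-13)·(-9) + (-16)·(-6) = -240 - 441 - 170 + 117 + 96 = -638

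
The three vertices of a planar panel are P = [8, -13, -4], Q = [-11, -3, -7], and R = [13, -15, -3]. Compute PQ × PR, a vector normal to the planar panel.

PQ = (-19, 10, -3)
PR = (5, -2, 1)
i: 10·1 - (-3)·(-2) = 10 - 6 = 4
j: (-3)·5 - (-19)·1 = -15 - (-19) = 4
k: (-19)·(-2) - 10·5 = 38 - 50 = -12
PQ × PR = (4, 4, -12)

(4, 4, -12)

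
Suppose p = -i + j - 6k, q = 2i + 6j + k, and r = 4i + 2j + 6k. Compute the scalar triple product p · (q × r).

q × r:
i: 6·6 - 1·2 = 36 - 2 = 34
j: 1·4 - 2·6 = 4 - 12 = -8
k: 2·2 - 6·4 = 4 - 24 = -20
q × r = (34, -8, -20)
p · (q × r) = (-1)·34 + 1·(-8) + (-6)·(-20) = -34 - 8 + 120 = 78

78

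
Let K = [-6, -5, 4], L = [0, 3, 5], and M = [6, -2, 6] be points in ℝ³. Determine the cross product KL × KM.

(13, 0, -78)

KL = (6, 8, 1)
KM = (12, 3, 2)
i: 8·2 - 1·3 = 16 - 3 = 13
j: 1·12 - 6·2 = 12 - 12 = 0
k: 6·3 - 8·12 = 18 - 96 = -78
KL × KM = (13, 0, -78)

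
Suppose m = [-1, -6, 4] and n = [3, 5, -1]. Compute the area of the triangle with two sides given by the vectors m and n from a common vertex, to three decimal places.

i: (-6)·(-1) - 4·5 = 6 - 20 = -14
j: 4·3 - (-1)·(-1) = 12 - 1 = 11
k: (-1)·5 - (-6)·3 = -5 - (-18) = 13
m × n = (-14, 11, 13)
|m × n| = √((-14)² + 11² + 13²) = √486 ≈ 22.0454
area = ½ · 22.0454 ≈ 11.023

11.023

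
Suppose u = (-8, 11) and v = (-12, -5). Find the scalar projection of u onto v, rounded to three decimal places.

3.154

u · v = (-8)·(-12) + 11·(-5) = 96 - 55 = 41
|v| = √(144 + 25) = √169 ≈ 13.0000
comp_v u = 41 / √169 ≈ 3.154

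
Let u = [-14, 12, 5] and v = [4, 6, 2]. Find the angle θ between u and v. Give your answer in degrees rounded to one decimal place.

u · v = (-14)·4 + 12·6 + 5·2 = -56 + 72 + 10 = 26
|u|² = 196 + 144 + 25 = 365,  |u| = √365 ≈ 19.104973
|v|² = 16 + 36 + 4 = 56,  |v| = √56 ≈ 7.483315
cos θ = 26 / (19.104973 · 7.483315) ≈ 0.18186
θ = arccos(0.18186) ≈ 79.5°

79.5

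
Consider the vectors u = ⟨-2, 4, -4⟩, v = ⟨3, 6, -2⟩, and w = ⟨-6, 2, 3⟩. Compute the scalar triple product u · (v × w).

-200

v × w:
i: 6·3 - (-2)·2 = 18 - (-4) = 22
j: (-2)·(-6) - 3·3 = 12 - 9 = 3
k: 3·2 - 6·(-6) = 6 - (-36) = 42
v × w = (22, 3, 42)
u · (v × w) = (-2)·22 + 4·3 + (-4)·42 = -44 + 12 - 168 = -200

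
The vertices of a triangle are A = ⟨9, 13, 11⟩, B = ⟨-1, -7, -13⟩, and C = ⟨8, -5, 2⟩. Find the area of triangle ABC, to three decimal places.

152.856

AB = (-10, -20, -24),  AC = (-1, -18, -9)
i: (-20)·(-9) - (-24)·(-18) = 180 - 432 = -252
j: (-24)·(-1) - (-10)·(-9) = 24 - 90 = -66
k: (-10)·(-18) - (-20)·(-1) = 180 - 20 = 160
AB × AC = (-252, -66, 160)
|AB × AC| = √93460 ≈ 305.7123
area = ½ · 305.7123 ≈ 152.856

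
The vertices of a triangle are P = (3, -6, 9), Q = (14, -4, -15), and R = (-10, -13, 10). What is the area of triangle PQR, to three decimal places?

PQ = (11, 2, -24),  PR = (-13, -7, 1)
i: 2·1 - (-24)·(-7) = 2 - 168 = -166
j: (-24)·(-13) - 11·1 = 312 - 11 = 301
k: 11·(-7) - 2·(-13) = -77 - (-26) = -51
PQ × PR = (-166, 301, -51)
|PQ × PR| = √120758 ≈ 347.5025
area = ½ · 347.5025 ≈ 173.751

173.751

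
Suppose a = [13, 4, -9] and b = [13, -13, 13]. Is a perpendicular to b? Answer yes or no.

yes

a · b = 13·13 + 4·(-13) + (-9)·13 = 169 - 52 - 117 = 0
Zero, so the vectors are orthogonal.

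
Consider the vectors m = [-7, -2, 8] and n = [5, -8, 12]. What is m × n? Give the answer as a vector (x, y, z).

i: (-2)·12 - 8·(-8) = -24 - (-64) = 40
j: 8·5 - (-7)·12 = 40 - (-84) = 124
k: (-7)·(-8) - (-2)·5 = 56 - (-10) = 66
m × n = (40, 124, 66)

(40, 124, 66)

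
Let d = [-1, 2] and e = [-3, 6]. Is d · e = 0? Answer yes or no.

no

d · e = (-1)·(-3) + 2·6 = 3 + 12 = 15
Nonzero, so the vectors are not orthogonal.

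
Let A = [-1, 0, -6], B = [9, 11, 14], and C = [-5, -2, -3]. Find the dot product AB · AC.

-2

AB = B − A = (10, 11, 20)
AC = C − A = (-4, -2, 3)
AB · AC = 10·(-4) + 11·(-2) + 20·3 = -40 - 22 + 60 = -2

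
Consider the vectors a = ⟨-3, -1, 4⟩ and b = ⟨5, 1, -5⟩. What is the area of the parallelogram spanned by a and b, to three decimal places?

i: (-1)·(-5) - 4·1 = 5 - 4 = 1
j: 4·5 - (-3)·(-5) = 20 - 15 = 5
k: (-3)·1 - (-1)·5 = -3 - (-5) = 2
a × b = (1, 5, 2)
|a × b| = √(1² + 5² + 2²) = √30 ≈ 5.4772

5.477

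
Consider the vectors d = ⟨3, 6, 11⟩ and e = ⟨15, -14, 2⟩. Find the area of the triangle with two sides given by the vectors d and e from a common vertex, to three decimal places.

i: 6·2 - 11·(-14) = 12 - (-154) = 166
j: 11·15 - 3·2 = 165 - 6 = 159
k: 3·(-14) - 6·15 = -42 - 90 = -132
d × e = (166, 159, -132)
|d × e| = √(166² + 159² + (-132)²) = √70261 ≈ 265.0679
area = ½ · 265.0679 ≈ 132.534

132.534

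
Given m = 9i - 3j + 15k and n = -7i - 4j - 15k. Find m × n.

i: (-3)·(-15) - 15·(-4) = 45 - (-60) = 105
j: 15·(-7) - 9·(-15) = -105 - (-135) = 30
k: 9·(-4) - (-3)·(-7) = -36 - 21 = -57
m × n = (105, 30, -57)

(105, 30, -57)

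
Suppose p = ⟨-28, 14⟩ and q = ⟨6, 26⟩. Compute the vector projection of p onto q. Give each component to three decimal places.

(1.652, 7.157)

p · q = (-28)·6 + 14·26 = -168 + 364 = 196
|q|² = 36 + 676 = 712
proj_q p = (196/712) · (6, 26) ≈ (1.652, 7.157)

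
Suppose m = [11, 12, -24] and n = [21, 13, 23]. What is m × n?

i: 12·23 - (-24)·13 = 276 - (-312) = 588
j: (-24)·21 - 11·23 = -504 - 253 = -757
k: 11·13 - 12·21 = 143 - 252 = -109
m × n = (588, -757, -109)

(588, -757, -109)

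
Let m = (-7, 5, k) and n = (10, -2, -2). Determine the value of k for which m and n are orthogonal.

m · n = (-7)·10 + 5·(-2) + k·(-2) = -80 - 2k
Set equal to 0: -2k = 80, so k = -40.

-40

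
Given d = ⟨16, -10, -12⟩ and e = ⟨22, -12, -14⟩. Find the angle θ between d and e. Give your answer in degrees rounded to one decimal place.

d · e = 16·22 + (-10)·(-12) + (-12)·(-14) = 352 + 120 + 168 = 640
|d|² = 256 + 100 + 144 = 500,  |d| = √500 ≈ 22.360680
|e|² = 484 + 144 + 196 = 824,  |e| = √824 ≈ 28.705400
cos θ = 640 / (22.360680 · 28.705400) ≈ 0.99708
θ = arccos(0.99708) ≈ 4.4°

4.4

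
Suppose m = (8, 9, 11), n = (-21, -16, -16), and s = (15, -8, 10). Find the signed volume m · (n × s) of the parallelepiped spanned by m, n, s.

1914

n × s:
i: (-16)·10 - (-16)·(-8) = -160 - 128 = -288
j: (-16)·15 - (-21)·10 = -240 - (-210) = -30
k: (-21)·(-8) - (-16)·15 = 168 - (-240) = 408
n × s = (-288, -30, 408)
m · (n × s) = 8·(-288) + 9·(-30) + 11·408 = -2304 - 270 + 4488 = 1914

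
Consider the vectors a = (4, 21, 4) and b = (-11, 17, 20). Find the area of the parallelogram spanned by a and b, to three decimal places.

i: 21·20 - 4·17 = 420 - 68 = 352
j: 4·(-11) - 4·20 = -44 - 80 = -124
k: 4·17 - 21·(-11) = 68 - (-231) = 299
a × b = (352, -124, 299)
|a × b| = √(352² + (-124)² + 299²) = √228681 ≈ 478.2060

478.206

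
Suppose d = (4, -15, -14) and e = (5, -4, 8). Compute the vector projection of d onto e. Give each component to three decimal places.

d · e = 4·5 + (-15)·(-4) + (-14)·8 = 20 + 60 - 112 = -32
|e|² = 25 + 16 + 64 = 105
proj_e d = (-32/105) · (5, -4, 8) ≈ (-1.524, 1.219, -2.438)

(-1.524, 1.219, -2.438)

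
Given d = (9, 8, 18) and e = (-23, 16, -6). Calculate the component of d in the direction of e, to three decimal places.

d · e = 9·(-23) + 8·16 + 18·(-6) = -207 + 128 - 108 = -187
|e| = √(529 + 256 + 36) = √821 ≈ 28.6531
comp_e d = -187 / √821 ≈ -6.526

-6.526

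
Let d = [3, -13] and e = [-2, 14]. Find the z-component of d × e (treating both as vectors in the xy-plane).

16

3·14 - (-13)·(-2) = 42 - 26 = 16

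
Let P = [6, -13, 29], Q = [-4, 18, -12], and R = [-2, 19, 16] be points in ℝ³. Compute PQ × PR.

PQ = (-10, 31, -41)
PR = (-8, 32, -13)
i: 31·(-13) - (-41)·32 = -403 - (-1312) = 909
j: (-41)·(-8) - (-10)·(-13) = 328 - 130 = 198
k: (-10)·32 - 31·(-8) = -320 - (-248) = -72
PQ × PR = (909, 198, -72)

(909, 198, -72)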